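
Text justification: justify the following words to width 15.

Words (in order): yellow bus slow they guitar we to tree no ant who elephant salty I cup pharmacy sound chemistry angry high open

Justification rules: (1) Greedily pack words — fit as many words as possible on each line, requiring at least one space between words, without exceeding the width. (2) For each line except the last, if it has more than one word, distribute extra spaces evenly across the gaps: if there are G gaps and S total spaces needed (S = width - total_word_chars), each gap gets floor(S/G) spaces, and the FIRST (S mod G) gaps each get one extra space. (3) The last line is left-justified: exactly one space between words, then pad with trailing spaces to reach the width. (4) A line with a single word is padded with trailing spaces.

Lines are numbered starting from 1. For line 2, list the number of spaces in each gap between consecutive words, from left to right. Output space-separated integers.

Answer: 2 1

Derivation:
Line 1: ['yellow', 'bus', 'slow'] (min_width=15, slack=0)
Line 2: ['they', 'guitar', 'we'] (min_width=14, slack=1)
Line 3: ['to', 'tree', 'no', 'ant'] (min_width=14, slack=1)
Line 4: ['who', 'elephant'] (min_width=12, slack=3)
Line 5: ['salty', 'I', 'cup'] (min_width=11, slack=4)
Line 6: ['pharmacy', 'sound'] (min_width=14, slack=1)
Line 7: ['chemistry', 'angry'] (min_width=15, slack=0)
Line 8: ['high', 'open'] (min_width=9, slack=6)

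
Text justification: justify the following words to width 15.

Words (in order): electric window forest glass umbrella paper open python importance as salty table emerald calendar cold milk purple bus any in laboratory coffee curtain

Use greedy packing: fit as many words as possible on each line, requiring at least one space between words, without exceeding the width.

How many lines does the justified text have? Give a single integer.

Answer: 12

Derivation:
Line 1: ['electric', 'window'] (min_width=15, slack=0)
Line 2: ['forest', 'glass'] (min_width=12, slack=3)
Line 3: ['umbrella', 'paper'] (min_width=14, slack=1)
Line 4: ['open', 'python'] (min_width=11, slack=4)
Line 5: ['importance', 'as'] (min_width=13, slack=2)
Line 6: ['salty', 'table'] (min_width=11, slack=4)
Line 7: ['emerald'] (min_width=7, slack=8)
Line 8: ['calendar', 'cold'] (min_width=13, slack=2)
Line 9: ['milk', 'purple', 'bus'] (min_width=15, slack=0)
Line 10: ['any', 'in'] (min_width=6, slack=9)
Line 11: ['laboratory'] (min_width=10, slack=5)
Line 12: ['coffee', 'curtain'] (min_width=14, slack=1)
Total lines: 12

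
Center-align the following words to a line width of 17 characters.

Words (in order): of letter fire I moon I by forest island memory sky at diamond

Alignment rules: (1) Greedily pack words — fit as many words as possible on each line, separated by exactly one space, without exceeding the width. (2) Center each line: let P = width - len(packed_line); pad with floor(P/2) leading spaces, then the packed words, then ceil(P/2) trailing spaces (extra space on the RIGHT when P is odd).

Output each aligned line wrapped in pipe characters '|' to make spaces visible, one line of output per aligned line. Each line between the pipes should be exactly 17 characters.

Answer: |of letter fire I |
|moon I by forest |
|island memory sky|
|   at diamond    |

Derivation:
Line 1: ['of', 'letter', 'fire', 'I'] (min_width=16, slack=1)
Line 2: ['moon', 'I', 'by', 'forest'] (min_width=16, slack=1)
Line 3: ['island', 'memory', 'sky'] (min_width=17, slack=0)
Line 4: ['at', 'diamond'] (min_width=10, slack=7)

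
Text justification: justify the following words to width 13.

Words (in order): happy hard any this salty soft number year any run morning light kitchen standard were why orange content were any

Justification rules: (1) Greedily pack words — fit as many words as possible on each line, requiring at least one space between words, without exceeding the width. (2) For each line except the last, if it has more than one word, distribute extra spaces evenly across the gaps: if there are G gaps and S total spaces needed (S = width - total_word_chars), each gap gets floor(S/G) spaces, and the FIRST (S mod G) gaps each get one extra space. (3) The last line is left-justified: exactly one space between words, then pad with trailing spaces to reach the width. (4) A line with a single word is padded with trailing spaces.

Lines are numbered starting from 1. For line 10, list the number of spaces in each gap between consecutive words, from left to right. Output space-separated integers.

Line 1: ['happy', 'hard'] (min_width=10, slack=3)
Line 2: ['any', 'this'] (min_width=8, slack=5)
Line 3: ['salty', 'soft'] (min_width=10, slack=3)
Line 4: ['number', 'year'] (min_width=11, slack=2)
Line 5: ['any', 'run'] (min_width=7, slack=6)
Line 6: ['morning', 'light'] (min_width=13, slack=0)
Line 7: ['kitchen'] (min_width=7, slack=6)
Line 8: ['standard', 'were'] (min_width=13, slack=0)
Line 9: ['why', 'orange'] (min_width=10, slack=3)
Line 10: ['content', 'were'] (min_width=12, slack=1)
Line 11: ['any'] (min_width=3, slack=10)

Answer: 2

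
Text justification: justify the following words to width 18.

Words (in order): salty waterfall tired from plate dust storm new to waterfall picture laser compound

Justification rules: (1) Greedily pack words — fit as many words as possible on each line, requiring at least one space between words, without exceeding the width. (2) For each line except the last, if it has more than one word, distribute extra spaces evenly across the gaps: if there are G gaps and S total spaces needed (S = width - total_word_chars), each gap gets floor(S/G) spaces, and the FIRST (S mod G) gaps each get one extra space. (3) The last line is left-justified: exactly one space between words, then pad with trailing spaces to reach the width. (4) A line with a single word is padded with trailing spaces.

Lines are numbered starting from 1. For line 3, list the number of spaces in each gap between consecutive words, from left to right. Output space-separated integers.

Line 1: ['salty', 'waterfall'] (min_width=15, slack=3)
Line 2: ['tired', 'from', 'plate'] (min_width=16, slack=2)
Line 3: ['dust', 'storm', 'new', 'to'] (min_width=17, slack=1)
Line 4: ['waterfall', 'picture'] (min_width=17, slack=1)
Line 5: ['laser', 'compound'] (min_width=14, slack=4)

Answer: 2 1 1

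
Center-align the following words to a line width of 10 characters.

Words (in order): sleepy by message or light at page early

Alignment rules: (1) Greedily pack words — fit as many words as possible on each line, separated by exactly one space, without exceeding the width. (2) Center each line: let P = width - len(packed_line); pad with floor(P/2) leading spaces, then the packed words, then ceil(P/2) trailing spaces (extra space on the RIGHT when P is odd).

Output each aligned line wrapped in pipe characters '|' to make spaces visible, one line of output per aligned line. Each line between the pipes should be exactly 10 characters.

Answer: |sleepy by |
|message or|
| light at |
|page early|

Derivation:
Line 1: ['sleepy', 'by'] (min_width=9, slack=1)
Line 2: ['message', 'or'] (min_width=10, slack=0)
Line 3: ['light', 'at'] (min_width=8, slack=2)
Line 4: ['page', 'early'] (min_width=10, slack=0)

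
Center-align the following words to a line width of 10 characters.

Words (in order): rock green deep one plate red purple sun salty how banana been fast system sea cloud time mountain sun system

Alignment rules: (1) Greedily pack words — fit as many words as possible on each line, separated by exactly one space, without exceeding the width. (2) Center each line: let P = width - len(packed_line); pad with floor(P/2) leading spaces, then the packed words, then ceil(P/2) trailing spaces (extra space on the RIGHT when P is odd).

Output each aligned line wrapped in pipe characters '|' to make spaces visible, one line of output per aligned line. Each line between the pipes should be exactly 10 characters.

Answer: |rock green|
| deep one |
|plate red |
|purple sun|
|salty how |
|  banana  |
|been fast |
|system sea|
|cloud time|
| mountain |
|sun system|

Derivation:
Line 1: ['rock', 'green'] (min_width=10, slack=0)
Line 2: ['deep', 'one'] (min_width=8, slack=2)
Line 3: ['plate', 'red'] (min_width=9, slack=1)
Line 4: ['purple', 'sun'] (min_width=10, slack=0)
Line 5: ['salty', 'how'] (min_width=9, slack=1)
Line 6: ['banana'] (min_width=6, slack=4)
Line 7: ['been', 'fast'] (min_width=9, slack=1)
Line 8: ['system', 'sea'] (min_width=10, slack=0)
Line 9: ['cloud', 'time'] (min_width=10, slack=0)
Line 10: ['mountain'] (min_width=8, slack=2)
Line 11: ['sun', 'system'] (min_width=10, slack=0)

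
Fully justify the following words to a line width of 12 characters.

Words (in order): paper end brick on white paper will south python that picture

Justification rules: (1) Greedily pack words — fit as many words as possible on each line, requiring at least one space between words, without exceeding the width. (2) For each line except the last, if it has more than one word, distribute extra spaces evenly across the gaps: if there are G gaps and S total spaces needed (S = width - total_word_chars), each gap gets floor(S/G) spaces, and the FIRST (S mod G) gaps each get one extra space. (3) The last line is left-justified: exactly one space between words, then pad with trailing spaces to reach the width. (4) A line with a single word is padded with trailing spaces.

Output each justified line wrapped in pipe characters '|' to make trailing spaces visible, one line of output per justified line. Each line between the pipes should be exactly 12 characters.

Line 1: ['paper', 'end'] (min_width=9, slack=3)
Line 2: ['brick', 'on'] (min_width=8, slack=4)
Line 3: ['white', 'paper'] (min_width=11, slack=1)
Line 4: ['will', 'south'] (min_width=10, slack=2)
Line 5: ['python', 'that'] (min_width=11, slack=1)
Line 6: ['picture'] (min_width=7, slack=5)

Answer: |paper    end|
|brick     on|
|white  paper|
|will   south|
|python  that|
|picture     |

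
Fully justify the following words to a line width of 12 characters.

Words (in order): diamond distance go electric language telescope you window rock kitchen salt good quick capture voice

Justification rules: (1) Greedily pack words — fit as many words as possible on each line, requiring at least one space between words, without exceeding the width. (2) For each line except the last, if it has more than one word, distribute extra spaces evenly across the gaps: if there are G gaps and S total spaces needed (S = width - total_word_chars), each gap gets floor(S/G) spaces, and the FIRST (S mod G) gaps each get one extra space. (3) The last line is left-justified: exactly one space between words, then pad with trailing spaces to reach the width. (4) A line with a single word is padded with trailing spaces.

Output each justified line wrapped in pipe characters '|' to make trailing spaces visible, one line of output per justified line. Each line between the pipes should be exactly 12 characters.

Line 1: ['diamond'] (min_width=7, slack=5)
Line 2: ['distance', 'go'] (min_width=11, slack=1)
Line 3: ['electric'] (min_width=8, slack=4)
Line 4: ['language'] (min_width=8, slack=4)
Line 5: ['telescope'] (min_width=9, slack=3)
Line 6: ['you', 'window'] (min_width=10, slack=2)
Line 7: ['rock', 'kitchen'] (min_width=12, slack=0)
Line 8: ['salt', 'good'] (min_width=9, slack=3)
Line 9: ['quick'] (min_width=5, slack=7)
Line 10: ['capture'] (min_width=7, slack=5)
Line 11: ['voice'] (min_width=5, slack=7)

Answer: |diamond     |
|distance  go|
|electric    |
|language    |
|telescope   |
|you   window|
|rock kitchen|
|salt    good|
|quick       |
|capture     |
|voice       |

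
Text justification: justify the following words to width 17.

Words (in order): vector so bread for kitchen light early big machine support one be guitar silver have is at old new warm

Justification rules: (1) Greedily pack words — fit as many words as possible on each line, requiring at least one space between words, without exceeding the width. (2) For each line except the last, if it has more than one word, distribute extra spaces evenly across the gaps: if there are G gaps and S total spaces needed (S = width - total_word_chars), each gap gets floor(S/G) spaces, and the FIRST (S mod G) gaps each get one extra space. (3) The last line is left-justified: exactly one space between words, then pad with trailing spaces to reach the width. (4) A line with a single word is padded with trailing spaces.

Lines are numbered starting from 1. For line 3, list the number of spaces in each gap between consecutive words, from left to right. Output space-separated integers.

Line 1: ['vector', 'so', 'bread'] (min_width=15, slack=2)
Line 2: ['for', 'kitchen', 'light'] (min_width=17, slack=0)
Line 3: ['early', 'big', 'machine'] (min_width=17, slack=0)
Line 4: ['support', 'one', 'be'] (min_width=14, slack=3)
Line 5: ['guitar', 'silver'] (min_width=13, slack=4)
Line 6: ['have', 'is', 'at', 'old'] (min_width=14, slack=3)
Line 7: ['new', 'warm'] (min_width=8, slack=9)

Answer: 1 1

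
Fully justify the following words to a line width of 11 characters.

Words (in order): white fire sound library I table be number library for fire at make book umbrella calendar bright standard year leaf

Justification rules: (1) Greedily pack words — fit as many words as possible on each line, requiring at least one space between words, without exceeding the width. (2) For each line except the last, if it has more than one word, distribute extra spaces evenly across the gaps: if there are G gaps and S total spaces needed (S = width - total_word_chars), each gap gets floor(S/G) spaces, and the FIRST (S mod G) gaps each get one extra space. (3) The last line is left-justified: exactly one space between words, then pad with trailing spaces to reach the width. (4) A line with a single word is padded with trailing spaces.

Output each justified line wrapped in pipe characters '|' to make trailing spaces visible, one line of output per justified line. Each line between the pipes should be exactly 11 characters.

Answer: |white  fire|
|sound      |
|library   I|
|table    be|
|number     |
|library for|
|fire     at|
|make   book|
|umbrella   |
|calendar   |
|bright     |
|standard   |
|year leaf  |

Derivation:
Line 1: ['white', 'fire'] (min_width=10, slack=1)
Line 2: ['sound'] (min_width=5, slack=6)
Line 3: ['library', 'I'] (min_width=9, slack=2)
Line 4: ['table', 'be'] (min_width=8, slack=3)
Line 5: ['number'] (min_width=6, slack=5)
Line 6: ['library', 'for'] (min_width=11, slack=0)
Line 7: ['fire', 'at'] (min_width=7, slack=4)
Line 8: ['make', 'book'] (min_width=9, slack=2)
Line 9: ['umbrella'] (min_width=8, slack=3)
Line 10: ['calendar'] (min_width=8, slack=3)
Line 11: ['bright'] (min_width=6, slack=5)
Line 12: ['standard'] (min_width=8, slack=3)
Line 13: ['year', 'leaf'] (min_width=9, slack=2)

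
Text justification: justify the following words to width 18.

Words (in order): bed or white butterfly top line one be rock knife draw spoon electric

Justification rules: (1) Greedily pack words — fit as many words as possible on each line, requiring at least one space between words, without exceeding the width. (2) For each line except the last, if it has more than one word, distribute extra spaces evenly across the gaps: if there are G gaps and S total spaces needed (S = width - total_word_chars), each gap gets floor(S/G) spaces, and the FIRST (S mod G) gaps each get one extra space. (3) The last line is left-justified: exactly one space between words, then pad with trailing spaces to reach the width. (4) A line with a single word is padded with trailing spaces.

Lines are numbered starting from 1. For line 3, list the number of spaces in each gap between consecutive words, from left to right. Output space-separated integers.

Line 1: ['bed', 'or', 'white'] (min_width=12, slack=6)
Line 2: ['butterfly', 'top', 'line'] (min_width=18, slack=0)
Line 3: ['one', 'be', 'rock', 'knife'] (min_width=17, slack=1)
Line 4: ['draw', 'spoon'] (min_width=10, slack=8)
Line 5: ['electric'] (min_width=8, slack=10)

Answer: 2 1 1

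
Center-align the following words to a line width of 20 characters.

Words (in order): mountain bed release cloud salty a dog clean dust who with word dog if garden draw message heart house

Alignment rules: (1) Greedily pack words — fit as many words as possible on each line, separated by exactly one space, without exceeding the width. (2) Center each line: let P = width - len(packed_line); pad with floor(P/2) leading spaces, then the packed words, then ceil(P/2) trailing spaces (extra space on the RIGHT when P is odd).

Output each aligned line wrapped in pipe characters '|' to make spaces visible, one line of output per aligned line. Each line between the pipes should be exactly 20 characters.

Answer: |mountain bed release|
| cloud salty a dog  |
|clean dust who with |
| word dog if garden |
| draw message heart |
|       house        |

Derivation:
Line 1: ['mountain', 'bed', 'release'] (min_width=20, slack=0)
Line 2: ['cloud', 'salty', 'a', 'dog'] (min_width=17, slack=3)
Line 3: ['clean', 'dust', 'who', 'with'] (min_width=19, slack=1)
Line 4: ['word', 'dog', 'if', 'garden'] (min_width=18, slack=2)
Line 5: ['draw', 'message', 'heart'] (min_width=18, slack=2)
Line 6: ['house'] (min_width=5, slack=15)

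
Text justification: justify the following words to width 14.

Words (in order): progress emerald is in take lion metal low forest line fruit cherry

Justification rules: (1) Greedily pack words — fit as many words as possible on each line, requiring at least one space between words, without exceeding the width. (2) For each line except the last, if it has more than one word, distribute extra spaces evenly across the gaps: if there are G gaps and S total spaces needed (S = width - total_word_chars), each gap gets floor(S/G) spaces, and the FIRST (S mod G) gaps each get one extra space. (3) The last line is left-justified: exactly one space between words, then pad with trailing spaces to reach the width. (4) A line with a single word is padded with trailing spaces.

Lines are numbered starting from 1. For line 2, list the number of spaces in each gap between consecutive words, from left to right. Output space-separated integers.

Answer: 2 1

Derivation:
Line 1: ['progress'] (min_width=8, slack=6)
Line 2: ['emerald', 'is', 'in'] (min_width=13, slack=1)
Line 3: ['take', 'lion'] (min_width=9, slack=5)
Line 4: ['metal', 'low'] (min_width=9, slack=5)
Line 5: ['forest', 'line'] (min_width=11, slack=3)
Line 6: ['fruit', 'cherry'] (min_width=12, slack=2)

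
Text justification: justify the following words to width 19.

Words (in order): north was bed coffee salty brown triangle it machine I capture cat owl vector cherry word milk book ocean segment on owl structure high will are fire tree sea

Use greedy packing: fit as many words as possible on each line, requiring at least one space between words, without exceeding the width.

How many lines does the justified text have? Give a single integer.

Answer: 9

Derivation:
Line 1: ['north', 'was', 'bed'] (min_width=13, slack=6)
Line 2: ['coffee', 'salty', 'brown'] (min_width=18, slack=1)
Line 3: ['triangle', 'it', 'machine'] (min_width=19, slack=0)
Line 4: ['I', 'capture', 'cat', 'owl'] (min_width=17, slack=2)
Line 5: ['vector', 'cherry', 'word'] (min_width=18, slack=1)
Line 6: ['milk', 'book', 'ocean'] (min_width=15, slack=4)
Line 7: ['segment', 'on', 'owl'] (min_width=14, slack=5)
Line 8: ['structure', 'high', 'will'] (min_width=19, slack=0)
Line 9: ['are', 'fire', 'tree', 'sea'] (min_width=17, slack=2)
Total lines: 9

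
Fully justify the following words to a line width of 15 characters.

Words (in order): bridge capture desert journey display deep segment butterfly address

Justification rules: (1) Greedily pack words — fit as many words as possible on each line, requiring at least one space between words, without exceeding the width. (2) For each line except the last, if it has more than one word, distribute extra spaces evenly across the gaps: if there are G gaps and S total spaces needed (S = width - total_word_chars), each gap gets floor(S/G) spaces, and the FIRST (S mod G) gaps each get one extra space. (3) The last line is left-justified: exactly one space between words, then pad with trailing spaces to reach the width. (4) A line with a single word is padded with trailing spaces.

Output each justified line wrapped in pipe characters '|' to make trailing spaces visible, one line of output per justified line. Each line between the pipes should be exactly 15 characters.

Line 1: ['bridge', 'capture'] (min_width=14, slack=1)
Line 2: ['desert', 'journey'] (min_width=14, slack=1)
Line 3: ['display', 'deep'] (min_width=12, slack=3)
Line 4: ['segment'] (min_width=7, slack=8)
Line 5: ['butterfly'] (min_width=9, slack=6)
Line 6: ['address'] (min_width=7, slack=8)

Answer: |bridge  capture|
|desert  journey|
|display    deep|
|segment        |
|butterfly      |
|address        |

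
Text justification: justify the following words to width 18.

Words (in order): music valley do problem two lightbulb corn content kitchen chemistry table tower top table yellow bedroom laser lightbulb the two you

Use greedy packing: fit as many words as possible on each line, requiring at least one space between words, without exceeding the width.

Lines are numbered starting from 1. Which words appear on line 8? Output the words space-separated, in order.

Answer: laser lightbulb

Derivation:
Line 1: ['music', 'valley', 'do'] (min_width=15, slack=3)
Line 2: ['problem', 'two'] (min_width=11, slack=7)
Line 3: ['lightbulb', 'corn'] (min_width=14, slack=4)
Line 4: ['content', 'kitchen'] (min_width=15, slack=3)
Line 5: ['chemistry', 'table'] (min_width=15, slack=3)
Line 6: ['tower', 'top', 'table'] (min_width=15, slack=3)
Line 7: ['yellow', 'bedroom'] (min_width=14, slack=4)
Line 8: ['laser', 'lightbulb'] (min_width=15, slack=3)
Line 9: ['the', 'two', 'you'] (min_width=11, slack=7)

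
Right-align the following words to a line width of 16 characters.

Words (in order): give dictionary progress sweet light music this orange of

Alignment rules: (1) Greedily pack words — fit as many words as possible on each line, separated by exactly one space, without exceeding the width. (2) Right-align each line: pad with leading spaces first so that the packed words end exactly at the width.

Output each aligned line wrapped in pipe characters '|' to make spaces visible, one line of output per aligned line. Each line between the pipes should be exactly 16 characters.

Line 1: ['give', 'dictionary'] (min_width=15, slack=1)
Line 2: ['progress', 'sweet'] (min_width=14, slack=2)
Line 3: ['light', 'music', 'this'] (min_width=16, slack=0)
Line 4: ['orange', 'of'] (min_width=9, slack=7)

Answer: | give dictionary|
|  progress sweet|
|light music this|
|       orange of|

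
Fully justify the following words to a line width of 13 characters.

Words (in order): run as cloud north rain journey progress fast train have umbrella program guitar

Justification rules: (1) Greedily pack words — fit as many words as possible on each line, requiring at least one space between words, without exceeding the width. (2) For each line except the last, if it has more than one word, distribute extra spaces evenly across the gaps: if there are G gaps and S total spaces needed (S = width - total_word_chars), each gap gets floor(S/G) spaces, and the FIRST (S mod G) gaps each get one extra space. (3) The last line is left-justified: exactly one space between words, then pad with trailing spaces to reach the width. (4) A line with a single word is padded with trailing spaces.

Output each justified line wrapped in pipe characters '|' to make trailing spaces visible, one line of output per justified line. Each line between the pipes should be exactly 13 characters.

Line 1: ['run', 'as', 'cloud'] (min_width=12, slack=1)
Line 2: ['north', 'rain'] (min_width=10, slack=3)
Line 3: ['journey'] (min_width=7, slack=6)
Line 4: ['progress', 'fast'] (min_width=13, slack=0)
Line 5: ['train', 'have'] (min_width=10, slack=3)
Line 6: ['umbrella'] (min_width=8, slack=5)
Line 7: ['program'] (min_width=7, slack=6)
Line 8: ['guitar'] (min_width=6, slack=7)

Answer: |run  as cloud|
|north    rain|
|journey      |
|progress fast|
|train    have|
|umbrella     |
|program      |
|guitar       |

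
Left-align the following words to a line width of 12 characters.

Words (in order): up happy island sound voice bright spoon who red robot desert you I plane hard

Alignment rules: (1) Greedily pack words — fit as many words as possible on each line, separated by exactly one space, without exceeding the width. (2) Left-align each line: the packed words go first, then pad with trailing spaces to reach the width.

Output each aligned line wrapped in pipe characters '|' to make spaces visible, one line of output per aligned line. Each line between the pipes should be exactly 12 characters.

Answer: |up happy    |
|island sound|
|voice bright|
|spoon who   |
|red robot   |
|desert you I|
|plane hard  |

Derivation:
Line 1: ['up', 'happy'] (min_width=8, slack=4)
Line 2: ['island', 'sound'] (min_width=12, slack=0)
Line 3: ['voice', 'bright'] (min_width=12, slack=0)
Line 4: ['spoon', 'who'] (min_width=9, slack=3)
Line 5: ['red', 'robot'] (min_width=9, slack=3)
Line 6: ['desert', 'you', 'I'] (min_width=12, slack=0)
Line 7: ['plane', 'hard'] (min_width=10, slack=2)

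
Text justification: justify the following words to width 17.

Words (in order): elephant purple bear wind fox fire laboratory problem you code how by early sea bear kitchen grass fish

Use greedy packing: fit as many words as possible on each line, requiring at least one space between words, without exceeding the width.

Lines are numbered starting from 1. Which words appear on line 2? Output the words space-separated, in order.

Line 1: ['elephant', 'purple'] (min_width=15, slack=2)
Line 2: ['bear', 'wind', 'fox'] (min_width=13, slack=4)
Line 3: ['fire', 'laboratory'] (min_width=15, slack=2)
Line 4: ['problem', 'you', 'code'] (min_width=16, slack=1)
Line 5: ['how', 'by', 'early', 'sea'] (min_width=16, slack=1)
Line 6: ['bear', 'kitchen'] (min_width=12, slack=5)
Line 7: ['grass', 'fish'] (min_width=10, slack=7)

Answer: bear wind fox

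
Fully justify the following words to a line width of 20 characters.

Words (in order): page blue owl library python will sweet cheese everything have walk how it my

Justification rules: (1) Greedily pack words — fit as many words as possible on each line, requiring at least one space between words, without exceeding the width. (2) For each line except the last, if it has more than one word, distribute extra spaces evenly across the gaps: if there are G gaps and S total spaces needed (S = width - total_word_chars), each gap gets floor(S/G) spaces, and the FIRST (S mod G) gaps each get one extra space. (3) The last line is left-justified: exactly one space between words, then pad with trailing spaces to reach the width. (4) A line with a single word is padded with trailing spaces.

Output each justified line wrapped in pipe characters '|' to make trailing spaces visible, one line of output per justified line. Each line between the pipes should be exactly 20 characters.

Answer: |page     blue    owl|
|library  python will|
|sweet         cheese|
|everything have walk|
|how it my           |

Derivation:
Line 1: ['page', 'blue', 'owl'] (min_width=13, slack=7)
Line 2: ['library', 'python', 'will'] (min_width=19, slack=1)
Line 3: ['sweet', 'cheese'] (min_width=12, slack=8)
Line 4: ['everything', 'have', 'walk'] (min_width=20, slack=0)
Line 5: ['how', 'it', 'my'] (min_width=9, slack=11)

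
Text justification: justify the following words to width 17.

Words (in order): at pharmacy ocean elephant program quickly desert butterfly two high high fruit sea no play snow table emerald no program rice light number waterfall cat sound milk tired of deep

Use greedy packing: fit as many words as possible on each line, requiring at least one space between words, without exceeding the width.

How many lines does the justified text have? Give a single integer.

Answer: 12

Derivation:
Line 1: ['at', 'pharmacy', 'ocean'] (min_width=17, slack=0)
Line 2: ['elephant', 'program'] (min_width=16, slack=1)
Line 3: ['quickly', 'desert'] (min_width=14, slack=3)
Line 4: ['butterfly', 'two'] (min_width=13, slack=4)
Line 5: ['high', 'high', 'fruit'] (min_width=15, slack=2)
Line 6: ['sea', 'no', 'play', 'snow'] (min_width=16, slack=1)
Line 7: ['table', 'emerald', 'no'] (min_width=16, slack=1)
Line 8: ['program', 'rice'] (min_width=12, slack=5)
Line 9: ['light', 'number'] (min_width=12, slack=5)
Line 10: ['waterfall', 'cat'] (min_width=13, slack=4)
Line 11: ['sound', 'milk', 'tired'] (min_width=16, slack=1)
Line 12: ['of', 'deep'] (min_width=7, slack=10)
Total lines: 12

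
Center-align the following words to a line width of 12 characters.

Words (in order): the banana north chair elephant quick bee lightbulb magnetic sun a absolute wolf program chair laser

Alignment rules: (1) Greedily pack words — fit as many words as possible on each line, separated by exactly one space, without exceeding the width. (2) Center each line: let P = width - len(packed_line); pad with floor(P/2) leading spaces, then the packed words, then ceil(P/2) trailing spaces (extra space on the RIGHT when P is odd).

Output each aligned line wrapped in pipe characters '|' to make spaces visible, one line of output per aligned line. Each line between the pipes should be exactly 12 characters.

Answer: | the banana |
|north chair |
|  elephant  |
| quick bee  |
| lightbulb  |
|magnetic sun|
| a absolute |
|wolf program|
|chair laser |

Derivation:
Line 1: ['the', 'banana'] (min_width=10, slack=2)
Line 2: ['north', 'chair'] (min_width=11, slack=1)
Line 3: ['elephant'] (min_width=8, slack=4)
Line 4: ['quick', 'bee'] (min_width=9, slack=3)
Line 5: ['lightbulb'] (min_width=9, slack=3)
Line 6: ['magnetic', 'sun'] (min_width=12, slack=0)
Line 7: ['a', 'absolute'] (min_width=10, slack=2)
Line 8: ['wolf', 'program'] (min_width=12, slack=0)
Line 9: ['chair', 'laser'] (min_width=11, slack=1)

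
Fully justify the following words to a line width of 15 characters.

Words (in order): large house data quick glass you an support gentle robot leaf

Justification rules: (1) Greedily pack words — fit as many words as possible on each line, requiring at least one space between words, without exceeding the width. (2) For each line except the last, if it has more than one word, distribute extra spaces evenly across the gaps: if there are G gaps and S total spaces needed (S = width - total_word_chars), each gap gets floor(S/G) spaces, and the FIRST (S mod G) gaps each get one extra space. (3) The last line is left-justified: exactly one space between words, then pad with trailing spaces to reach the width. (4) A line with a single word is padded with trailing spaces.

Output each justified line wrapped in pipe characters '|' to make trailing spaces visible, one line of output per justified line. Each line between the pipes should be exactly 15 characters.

Line 1: ['large', 'house'] (min_width=11, slack=4)
Line 2: ['data', 'quick'] (min_width=10, slack=5)
Line 3: ['glass', 'you', 'an'] (min_width=12, slack=3)
Line 4: ['support', 'gentle'] (min_width=14, slack=1)
Line 5: ['robot', 'leaf'] (min_width=10, slack=5)

Answer: |large     house|
|data      quick|
|glass   you  an|
|support  gentle|
|robot leaf     |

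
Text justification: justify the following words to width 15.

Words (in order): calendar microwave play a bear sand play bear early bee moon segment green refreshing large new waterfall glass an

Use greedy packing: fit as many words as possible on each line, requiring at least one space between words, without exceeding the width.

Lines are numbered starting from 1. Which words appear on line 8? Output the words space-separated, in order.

Answer: large new

Derivation:
Line 1: ['calendar'] (min_width=8, slack=7)
Line 2: ['microwave', 'play'] (min_width=14, slack=1)
Line 3: ['a', 'bear', 'sand'] (min_width=11, slack=4)
Line 4: ['play', 'bear', 'early'] (min_width=15, slack=0)
Line 5: ['bee', 'moon'] (min_width=8, slack=7)
Line 6: ['segment', 'green'] (min_width=13, slack=2)
Line 7: ['refreshing'] (min_width=10, slack=5)
Line 8: ['large', 'new'] (min_width=9, slack=6)
Line 9: ['waterfall', 'glass'] (min_width=15, slack=0)
Line 10: ['an'] (min_width=2, slack=13)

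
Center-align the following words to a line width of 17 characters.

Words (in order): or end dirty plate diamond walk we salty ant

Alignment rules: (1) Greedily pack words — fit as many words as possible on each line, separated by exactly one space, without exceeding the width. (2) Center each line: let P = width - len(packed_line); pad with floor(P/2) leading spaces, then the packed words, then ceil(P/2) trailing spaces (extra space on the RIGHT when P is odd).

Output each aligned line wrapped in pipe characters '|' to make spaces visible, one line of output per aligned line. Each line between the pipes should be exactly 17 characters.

Line 1: ['or', 'end', 'dirty'] (min_width=12, slack=5)
Line 2: ['plate', 'diamond'] (min_width=13, slack=4)
Line 3: ['walk', 'we', 'salty', 'ant'] (min_width=17, slack=0)

Answer: |  or end dirty   |
|  plate diamond  |
|walk we salty ant|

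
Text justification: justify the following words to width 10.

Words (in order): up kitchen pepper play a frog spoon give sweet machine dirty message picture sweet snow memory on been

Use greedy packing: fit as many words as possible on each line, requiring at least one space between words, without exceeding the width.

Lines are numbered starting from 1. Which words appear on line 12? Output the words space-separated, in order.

Answer: been

Derivation:
Line 1: ['up', 'kitchen'] (min_width=10, slack=0)
Line 2: ['pepper'] (min_width=6, slack=4)
Line 3: ['play', 'a'] (min_width=6, slack=4)
Line 4: ['frog', 'spoon'] (min_width=10, slack=0)
Line 5: ['give', 'sweet'] (min_width=10, slack=0)
Line 6: ['machine'] (min_width=7, slack=3)
Line 7: ['dirty'] (min_width=5, slack=5)
Line 8: ['message'] (min_width=7, slack=3)
Line 9: ['picture'] (min_width=7, slack=3)
Line 10: ['sweet', 'snow'] (min_width=10, slack=0)
Line 11: ['memory', 'on'] (min_width=9, slack=1)
Line 12: ['been'] (min_width=4, slack=6)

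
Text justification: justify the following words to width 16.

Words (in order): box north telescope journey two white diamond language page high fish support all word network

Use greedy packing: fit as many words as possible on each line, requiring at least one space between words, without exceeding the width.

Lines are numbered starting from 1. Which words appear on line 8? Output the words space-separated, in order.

Line 1: ['box', 'north'] (min_width=9, slack=7)
Line 2: ['telescope'] (min_width=9, slack=7)
Line 3: ['journey', 'two'] (min_width=11, slack=5)
Line 4: ['white', 'diamond'] (min_width=13, slack=3)
Line 5: ['language', 'page'] (min_width=13, slack=3)
Line 6: ['high', 'fish'] (min_width=9, slack=7)
Line 7: ['support', 'all', 'word'] (min_width=16, slack=0)
Line 8: ['network'] (min_width=7, slack=9)

Answer: network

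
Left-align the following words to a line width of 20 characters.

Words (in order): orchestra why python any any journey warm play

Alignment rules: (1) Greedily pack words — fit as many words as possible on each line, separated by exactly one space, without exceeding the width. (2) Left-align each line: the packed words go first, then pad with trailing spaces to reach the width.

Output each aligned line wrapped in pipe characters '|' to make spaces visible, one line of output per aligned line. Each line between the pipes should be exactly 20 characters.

Answer: |orchestra why python|
|any any journey warm|
|play                |

Derivation:
Line 1: ['orchestra', 'why', 'python'] (min_width=20, slack=0)
Line 2: ['any', 'any', 'journey', 'warm'] (min_width=20, slack=0)
Line 3: ['play'] (min_width=4, slack=16)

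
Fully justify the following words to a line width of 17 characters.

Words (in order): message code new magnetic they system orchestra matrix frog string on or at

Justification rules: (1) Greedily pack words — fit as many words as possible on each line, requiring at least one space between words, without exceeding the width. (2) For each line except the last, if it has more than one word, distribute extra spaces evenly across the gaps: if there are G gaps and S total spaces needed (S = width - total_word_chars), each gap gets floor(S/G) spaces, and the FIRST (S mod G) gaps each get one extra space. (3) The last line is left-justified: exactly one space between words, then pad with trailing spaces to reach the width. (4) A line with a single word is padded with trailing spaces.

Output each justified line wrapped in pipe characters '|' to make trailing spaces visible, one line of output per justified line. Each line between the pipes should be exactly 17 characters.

Answer: |message  code new|
|magnetic     they|
|system  orchestra|
|matrix       frog|
|string on or at  |

Derivation:
Line 1: ['message', 'code', 'new'] (min_width=16, slack=1)
Line 2: ['magnetic', 'they'] (min_width=13, slack=4)
Line 3: ['system', 'orchestra'] (min_width=16, slack=1)
Line 4: ['matrix', 'frog'] (min_width=11, slack=6)
Line 5: ['string', 'on', 'or', 'at'] (min_width=15, slack=2)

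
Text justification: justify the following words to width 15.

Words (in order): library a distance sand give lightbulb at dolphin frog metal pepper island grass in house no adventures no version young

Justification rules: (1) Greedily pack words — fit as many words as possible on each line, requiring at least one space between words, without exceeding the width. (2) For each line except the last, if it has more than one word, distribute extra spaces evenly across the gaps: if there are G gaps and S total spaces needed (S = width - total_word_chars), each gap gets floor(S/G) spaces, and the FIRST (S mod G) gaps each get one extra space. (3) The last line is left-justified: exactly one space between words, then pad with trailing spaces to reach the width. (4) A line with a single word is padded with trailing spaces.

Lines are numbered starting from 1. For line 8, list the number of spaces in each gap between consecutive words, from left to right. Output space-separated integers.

Line 1: ['library', 'a'] (min_width=9, slack=6)
Line 2: ['distance', 'sand'] (min_width=13, slack=2)
Line 3: ['give', 'lightbulb'] (min_width=14, slack=1)
Line 4: ['at', 'dolphin', 'frog'] (min_width=15, slack=0)
Line 5: ['metal', 'pepper'] (min_width=12, slack=3)
Line 6: ['island', 'grass', 'in'] (min_width=15, slack=0)
Line 7: ['house', 'no'] (min_width=8, slack=7)
Line 8: ['adventures', 'no'] (min_width=13, slack=2)
Line 9: ['version', 'young'] (min_width=13, slack=2)

Answer: 3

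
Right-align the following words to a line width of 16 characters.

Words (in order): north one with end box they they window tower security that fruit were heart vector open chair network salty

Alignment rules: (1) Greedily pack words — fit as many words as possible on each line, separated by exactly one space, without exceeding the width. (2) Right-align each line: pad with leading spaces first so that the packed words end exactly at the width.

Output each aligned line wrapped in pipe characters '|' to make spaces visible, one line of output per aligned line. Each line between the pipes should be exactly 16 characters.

Answer: |  north one with|
|    end box they|
|     they window|
|  tower security|
| that fruit were|
|    heart vector|
|      open chair|
|   network salty|

Derivation:
Line 1: ['north', 'one', 'with'] (min_width=14, slack=2)
Line 2: ['end', 'box', 'they'] (min_width=12, slack=4)
Line 3: ['they', 'window'] (min_width=11, slack=5)
Line 4: ['tower', 'security'] (min_width=14, slack=2)
Line 5: ['that', 'fruit', 'were'] (min_width=15, slack=1)
Line 6: ['heart', 'vector'] (min_width=12, slack=4)
Line 7: ['open', 'chair'] (min_width=10, slack=6)
Line 8: ['network', 'salty'] (min_width=13, slack=3)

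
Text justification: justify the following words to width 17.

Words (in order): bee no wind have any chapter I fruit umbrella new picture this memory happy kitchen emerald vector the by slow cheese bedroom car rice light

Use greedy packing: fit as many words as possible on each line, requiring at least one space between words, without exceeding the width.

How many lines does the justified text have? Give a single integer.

Answer: 10

Derivation:
Line 1: ['bee', 'no', 'wind', 'have'] (min_width=16, slack=1)
Line 2: ['any', 'chapter', 'I'] (min_width=13, slack=4)
Line 3: ['fruit', 'umbrella'] (min_width=14, slack=3)
Line 4: ['new', 'picture', 'this'] (min_width=16, slack=1)
Line 5: ['memory', 'happy'] (min_width=12, slack=5)
Line 6: ['kitchen', 'emerald'] (min_width=15, slack=2)
Line 7: ['vector', 'the', 'by'] (min_width=13, slack=4)
Line 8: ['slow', 'cheese'] (min_width=11, slack=6)
Line 9: ['bedroom', 'car', 'rice'] (min_width=16, slack=1)
Line 10: ['light'] (min_width=5, slack=12)
Total lines: 10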